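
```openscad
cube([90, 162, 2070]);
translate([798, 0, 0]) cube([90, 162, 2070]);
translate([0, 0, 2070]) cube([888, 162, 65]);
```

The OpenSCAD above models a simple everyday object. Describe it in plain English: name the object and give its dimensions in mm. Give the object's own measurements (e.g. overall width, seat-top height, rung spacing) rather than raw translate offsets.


A door frame. The clear opening is 708 mm wide and 2070 mm high. Two 90 mm wide jambs, 162 mm deep, stand either side of the opening from the floor to the top of the opening. A 65 mm thick head sits across the top of both jambs, spanning the full outside width of the frame.


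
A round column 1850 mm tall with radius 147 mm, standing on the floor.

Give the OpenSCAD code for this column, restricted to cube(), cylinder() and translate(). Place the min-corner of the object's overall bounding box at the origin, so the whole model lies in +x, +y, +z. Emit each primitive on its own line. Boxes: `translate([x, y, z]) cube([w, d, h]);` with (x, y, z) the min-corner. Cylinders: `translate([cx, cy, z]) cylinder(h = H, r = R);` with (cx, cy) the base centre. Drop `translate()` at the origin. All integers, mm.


translate([147, 147, 0]) cylinder(h = 1850, r = 147);


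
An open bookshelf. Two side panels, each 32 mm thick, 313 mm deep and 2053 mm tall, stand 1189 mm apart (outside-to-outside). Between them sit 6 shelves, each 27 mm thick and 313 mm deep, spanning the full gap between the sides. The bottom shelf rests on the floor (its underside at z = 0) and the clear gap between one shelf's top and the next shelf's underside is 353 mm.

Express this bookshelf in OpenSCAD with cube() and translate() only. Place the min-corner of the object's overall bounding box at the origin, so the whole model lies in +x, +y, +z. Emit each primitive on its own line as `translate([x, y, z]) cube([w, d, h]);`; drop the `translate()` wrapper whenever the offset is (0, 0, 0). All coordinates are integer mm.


cube([32, 313, 2053]);
translate([1157, 0, 0]) cube([32, 313, 2053]);
translate([32, 0, 0]) cube([1125, 313, 27]);
translate([32, 0, 380]) cube([1125, 313, 27]);
translate([32, 0, 760]) cube([1125, 313, 27]);
translate([32, 0, 1140]) cube([1125, 313, 27]);
translate([32, 0, 1520]) cube([1125, 313, 27]);
translate([32, 0, 1900]) cube([1125, 313, 27]);


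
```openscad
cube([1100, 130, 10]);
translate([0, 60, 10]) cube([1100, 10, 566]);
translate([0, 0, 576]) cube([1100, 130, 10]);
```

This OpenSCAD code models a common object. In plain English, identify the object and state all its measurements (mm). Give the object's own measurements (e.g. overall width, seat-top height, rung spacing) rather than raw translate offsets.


An I-beam lying along x, 1100 mm long. Overall section height 586 mm. Two flanges 130 mm wide (y) and 10 mm thick, one on the floor and one at the top; a web 10 mm thick runs between them, centred on the flange width.


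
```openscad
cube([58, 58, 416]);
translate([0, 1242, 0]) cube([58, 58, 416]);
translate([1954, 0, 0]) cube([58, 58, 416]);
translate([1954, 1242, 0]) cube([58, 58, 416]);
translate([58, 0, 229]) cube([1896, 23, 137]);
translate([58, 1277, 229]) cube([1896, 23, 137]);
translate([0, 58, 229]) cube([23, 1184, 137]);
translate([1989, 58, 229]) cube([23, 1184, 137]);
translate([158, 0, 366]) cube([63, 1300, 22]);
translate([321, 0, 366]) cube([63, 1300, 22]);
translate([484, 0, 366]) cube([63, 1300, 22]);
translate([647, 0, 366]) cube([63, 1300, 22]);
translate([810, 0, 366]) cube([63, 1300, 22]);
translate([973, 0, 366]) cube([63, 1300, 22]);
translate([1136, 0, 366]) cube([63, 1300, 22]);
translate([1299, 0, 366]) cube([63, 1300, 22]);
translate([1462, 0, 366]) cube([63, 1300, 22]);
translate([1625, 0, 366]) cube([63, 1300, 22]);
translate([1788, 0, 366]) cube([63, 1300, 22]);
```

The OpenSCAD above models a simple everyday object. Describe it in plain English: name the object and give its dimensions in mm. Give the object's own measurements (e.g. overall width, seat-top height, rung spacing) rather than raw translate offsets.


A bed frame 2012 mm long (x) by 1300 mm wide (y). Four 58×58 mm corner posts, 416 mm tall, at the corners of the footprint. Four rails of 23 mm thickness and 137 mm height run between adjacent posts with their undersides at z = 229 mm, their outer faces flush with the outside of the frame (the two x-running rails run between the posts' inner faces; the two y-running rails run between the posts' inner faces). 11 slats, each 63 mm wide (x) and 22 mm thick, lie across the top of the two x-running rails, running the full 1300 mm width of the frame in y; along x they sit between the end posts with a 100 mm gap after the −x posts and between neighbouring slats, leaving 103 mm before the +x posts.


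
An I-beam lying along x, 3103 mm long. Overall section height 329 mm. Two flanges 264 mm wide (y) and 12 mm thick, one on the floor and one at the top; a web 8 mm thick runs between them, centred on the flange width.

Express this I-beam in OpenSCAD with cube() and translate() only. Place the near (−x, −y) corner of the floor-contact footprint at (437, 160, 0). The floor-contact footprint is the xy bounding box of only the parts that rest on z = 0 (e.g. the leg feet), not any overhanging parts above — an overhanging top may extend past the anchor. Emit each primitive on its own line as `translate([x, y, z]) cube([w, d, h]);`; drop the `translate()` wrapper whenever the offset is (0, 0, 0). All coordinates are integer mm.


translate([437, 160, 0]) cube([3103, 264, 12]);
translate([437, 288, 12]) cube([3103, 8, 305]);
translate([437, 160, 317]) cube([3103, 264, 12]);


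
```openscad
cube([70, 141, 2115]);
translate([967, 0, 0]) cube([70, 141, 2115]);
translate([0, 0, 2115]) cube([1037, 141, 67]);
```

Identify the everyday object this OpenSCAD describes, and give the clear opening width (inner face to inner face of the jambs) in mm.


A door frame. The clear opening width is 897 mm.

Two 2115 mm tall posts with a header on top — a door frame. The left jamb is 70 mm wide at x = 0; the right jamb starts at x = 967. The clear opening is 967 − 70 = 897 mm.


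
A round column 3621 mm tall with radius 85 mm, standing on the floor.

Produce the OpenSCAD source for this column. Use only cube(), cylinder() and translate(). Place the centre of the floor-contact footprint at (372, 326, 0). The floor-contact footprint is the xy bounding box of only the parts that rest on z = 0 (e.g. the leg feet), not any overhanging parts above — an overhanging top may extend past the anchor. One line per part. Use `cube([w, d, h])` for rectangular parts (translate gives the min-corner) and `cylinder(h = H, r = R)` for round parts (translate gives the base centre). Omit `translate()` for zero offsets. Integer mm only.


translate([372, 326, 0]) cylinder(h = 3621, r = 85);


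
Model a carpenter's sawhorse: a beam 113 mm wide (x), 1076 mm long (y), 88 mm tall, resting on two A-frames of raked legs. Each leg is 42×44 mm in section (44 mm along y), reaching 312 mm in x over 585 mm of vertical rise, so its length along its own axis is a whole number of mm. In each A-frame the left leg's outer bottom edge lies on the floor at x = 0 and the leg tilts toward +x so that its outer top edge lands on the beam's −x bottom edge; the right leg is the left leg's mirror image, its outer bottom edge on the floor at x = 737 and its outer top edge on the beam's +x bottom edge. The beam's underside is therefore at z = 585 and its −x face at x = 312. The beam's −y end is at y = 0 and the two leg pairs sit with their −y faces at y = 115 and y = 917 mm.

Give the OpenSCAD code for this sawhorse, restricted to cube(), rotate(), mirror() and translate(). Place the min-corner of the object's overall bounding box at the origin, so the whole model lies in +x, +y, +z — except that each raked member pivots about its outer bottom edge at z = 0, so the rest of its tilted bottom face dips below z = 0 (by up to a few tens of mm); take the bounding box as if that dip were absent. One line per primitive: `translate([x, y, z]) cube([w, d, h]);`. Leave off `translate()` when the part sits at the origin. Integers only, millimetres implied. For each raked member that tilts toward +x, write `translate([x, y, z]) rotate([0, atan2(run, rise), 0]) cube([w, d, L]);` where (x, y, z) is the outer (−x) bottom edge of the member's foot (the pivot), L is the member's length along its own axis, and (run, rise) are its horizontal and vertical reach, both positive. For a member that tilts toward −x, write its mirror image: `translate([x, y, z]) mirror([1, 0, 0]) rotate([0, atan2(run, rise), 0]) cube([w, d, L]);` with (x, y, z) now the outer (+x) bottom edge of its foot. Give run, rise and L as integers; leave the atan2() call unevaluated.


translate([312, 0, 585]) cube([113, 1076, 88]);
translate([0, 115, 0]) rotate([0, atan2(312, 585), 0]) cube([42, 44, 663]);
translate([737, 115, 0]) mirror([1, 0, 0]) rotate([0, atan2(312, 585), 0]) cube([42, 44, 663]);
translate([0, 917, 0]) rotate([0, atan2(312, 585), 0]) cube([42, 44, 663]);
translate([737, 917, 0]) mirror([1, 0, 0]) rotate([0, atan2(312, 585), 0]) cube([42, 44, 663]);


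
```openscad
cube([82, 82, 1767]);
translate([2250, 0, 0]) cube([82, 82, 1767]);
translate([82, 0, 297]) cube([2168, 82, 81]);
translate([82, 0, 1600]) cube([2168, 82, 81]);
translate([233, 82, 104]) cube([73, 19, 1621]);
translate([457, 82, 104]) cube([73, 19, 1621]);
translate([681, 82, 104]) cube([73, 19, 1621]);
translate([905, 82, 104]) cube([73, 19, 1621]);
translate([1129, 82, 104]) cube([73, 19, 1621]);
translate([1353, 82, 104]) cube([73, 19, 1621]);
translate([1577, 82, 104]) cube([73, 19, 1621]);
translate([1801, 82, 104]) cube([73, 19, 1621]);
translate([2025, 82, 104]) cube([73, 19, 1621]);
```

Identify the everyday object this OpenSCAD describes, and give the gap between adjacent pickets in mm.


A fence section. The picket gap is 151 mm.

Two posts, two rails, 9 pickets — a fence section. Span 2168 mm holds 9 pickets of 73 mm with 10 equal gaps: ⌊(2168 − 9·73) / 10⌋ = 151 mm.


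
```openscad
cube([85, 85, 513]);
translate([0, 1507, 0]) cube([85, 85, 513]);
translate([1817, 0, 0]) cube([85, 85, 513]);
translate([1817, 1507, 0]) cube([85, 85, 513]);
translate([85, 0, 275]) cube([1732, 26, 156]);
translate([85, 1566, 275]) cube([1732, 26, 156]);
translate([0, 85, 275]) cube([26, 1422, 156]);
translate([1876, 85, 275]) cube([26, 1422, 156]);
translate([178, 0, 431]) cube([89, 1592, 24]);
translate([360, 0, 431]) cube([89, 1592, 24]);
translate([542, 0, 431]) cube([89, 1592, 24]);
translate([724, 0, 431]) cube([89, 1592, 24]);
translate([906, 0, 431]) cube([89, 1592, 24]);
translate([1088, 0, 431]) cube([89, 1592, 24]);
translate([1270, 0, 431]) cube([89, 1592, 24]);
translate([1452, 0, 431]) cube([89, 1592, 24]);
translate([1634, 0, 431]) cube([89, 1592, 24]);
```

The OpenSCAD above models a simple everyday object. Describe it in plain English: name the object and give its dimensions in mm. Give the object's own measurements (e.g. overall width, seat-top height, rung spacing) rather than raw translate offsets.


A bed frame 1902 mm long (x) by 1592 mm wide (y). Four 85×85 mm corner posts, 513 mm tall, at the corners of the footprint. Four rails of 26 mm thickness and 156 mm height run between adjacent posts with their undersides at z = 275 mm, their outer faces flush with the outside of the frame (the two x-running rails run between the posts' inner faces; the two y-running rails run between the posts' inner faces). 9 slats, each 89 mm wide (x) and 24 mm thick, lie across the top of the two x-running rails, running the full 1592 mm width of the frame in y; along x they sit between the end posts with a 93 mm gap after the −x posts and between neighbouring slats, leaving 94 mm before the +x posts.


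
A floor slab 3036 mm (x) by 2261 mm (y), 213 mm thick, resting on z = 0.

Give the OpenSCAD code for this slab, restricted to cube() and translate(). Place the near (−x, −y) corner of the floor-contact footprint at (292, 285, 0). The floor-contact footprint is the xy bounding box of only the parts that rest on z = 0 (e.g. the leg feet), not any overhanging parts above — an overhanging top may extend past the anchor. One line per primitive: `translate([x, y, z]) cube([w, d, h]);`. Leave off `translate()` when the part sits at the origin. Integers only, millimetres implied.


translate([292, 285, 0]) cube([3036, 2261, 213]);


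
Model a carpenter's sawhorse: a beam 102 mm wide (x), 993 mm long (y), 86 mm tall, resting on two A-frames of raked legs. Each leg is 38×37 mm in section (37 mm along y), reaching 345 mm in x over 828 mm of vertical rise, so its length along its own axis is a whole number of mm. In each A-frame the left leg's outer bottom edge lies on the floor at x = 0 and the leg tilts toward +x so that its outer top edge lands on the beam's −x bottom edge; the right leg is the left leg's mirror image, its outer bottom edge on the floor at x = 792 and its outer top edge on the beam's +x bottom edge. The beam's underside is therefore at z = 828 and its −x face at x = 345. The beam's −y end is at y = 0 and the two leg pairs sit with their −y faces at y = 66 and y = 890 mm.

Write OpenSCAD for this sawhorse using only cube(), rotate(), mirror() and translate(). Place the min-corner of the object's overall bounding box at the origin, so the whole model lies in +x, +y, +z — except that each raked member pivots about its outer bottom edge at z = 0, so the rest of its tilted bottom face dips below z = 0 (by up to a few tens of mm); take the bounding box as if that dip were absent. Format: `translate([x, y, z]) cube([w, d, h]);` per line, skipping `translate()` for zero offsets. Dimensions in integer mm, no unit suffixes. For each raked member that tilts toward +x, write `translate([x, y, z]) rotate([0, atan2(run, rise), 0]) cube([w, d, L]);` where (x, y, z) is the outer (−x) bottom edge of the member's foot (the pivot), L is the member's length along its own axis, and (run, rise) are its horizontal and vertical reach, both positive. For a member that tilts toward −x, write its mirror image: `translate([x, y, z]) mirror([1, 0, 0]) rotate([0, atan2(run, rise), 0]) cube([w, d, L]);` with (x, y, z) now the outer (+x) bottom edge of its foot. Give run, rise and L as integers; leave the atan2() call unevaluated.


translate([345, 0, 828]) cube([102, 993, 86]);
translate([0, 66, 0]) rotate([0, atan2(345, 828), 0]) cube([38, 37, 897]);
translate([792, 66, 0]) mirror([1, 0, 0]) rotate([0, atan2(345, 828), 0]) cube([38, 37, 897]);
translate([0, 890, 0]) rotate([0, atan2(345, 828), 0]) cube([38, 37, 897]);
translate([792, 890, 0]) mirror([1, 0, 0]) rotate([0, atan2(345, 828), 0]) cube([38, 37, 897]);


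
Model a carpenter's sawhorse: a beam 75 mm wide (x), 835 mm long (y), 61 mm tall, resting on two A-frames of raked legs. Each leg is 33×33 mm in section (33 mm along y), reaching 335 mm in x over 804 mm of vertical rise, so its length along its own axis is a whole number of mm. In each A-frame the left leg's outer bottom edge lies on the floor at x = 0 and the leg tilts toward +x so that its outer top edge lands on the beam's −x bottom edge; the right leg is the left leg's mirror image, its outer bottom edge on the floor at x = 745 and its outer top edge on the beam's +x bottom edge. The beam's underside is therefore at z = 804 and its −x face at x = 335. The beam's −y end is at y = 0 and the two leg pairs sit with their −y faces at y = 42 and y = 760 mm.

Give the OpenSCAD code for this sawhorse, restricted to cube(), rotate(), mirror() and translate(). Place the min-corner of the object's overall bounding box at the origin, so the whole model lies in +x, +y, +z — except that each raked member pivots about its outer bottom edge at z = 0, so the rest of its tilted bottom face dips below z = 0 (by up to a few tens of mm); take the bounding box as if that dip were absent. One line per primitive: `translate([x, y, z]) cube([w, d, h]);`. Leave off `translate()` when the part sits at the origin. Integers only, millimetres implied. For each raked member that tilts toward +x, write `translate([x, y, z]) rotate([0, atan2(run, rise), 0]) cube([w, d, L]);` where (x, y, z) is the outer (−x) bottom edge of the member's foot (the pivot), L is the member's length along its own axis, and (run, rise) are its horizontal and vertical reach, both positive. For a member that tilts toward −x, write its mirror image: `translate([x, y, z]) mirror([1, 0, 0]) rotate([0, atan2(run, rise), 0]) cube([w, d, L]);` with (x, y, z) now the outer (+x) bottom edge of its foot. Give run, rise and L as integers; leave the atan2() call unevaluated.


translate([335, 0, 804]) cube([75, 835, 61]);
translate([0, 42, 0]) rotate([0, atan2(335, 804), 0]) cube([33, 33, 871]);
translate([745, 42, 0]) mirror([1, 0, 0]) rotate([0, atan2(335, 804), 0]) cube([33, 33, 871]);
translate([0, 760, 0]) rotate([0, atan2(335, 804), 0]) cube([33, 33, 871]);
translate([745, 760, 0]) mirror([1, 0, 0]) rotate([0, atan2(335, 804), 0]) cube([33, 33, 871]);


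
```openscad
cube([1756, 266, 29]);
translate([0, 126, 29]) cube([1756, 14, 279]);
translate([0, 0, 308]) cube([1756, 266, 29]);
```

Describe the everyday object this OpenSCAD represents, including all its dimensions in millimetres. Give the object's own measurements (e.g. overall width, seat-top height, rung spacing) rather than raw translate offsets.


An I-beam lying along x, 1756 mm long. Overall section height 337 mm. Two flanges 266 mm wide (y) and 29 mm thick, one on the floor and one at the top; a web 14 mm thick runs between them, centred on the flange width.


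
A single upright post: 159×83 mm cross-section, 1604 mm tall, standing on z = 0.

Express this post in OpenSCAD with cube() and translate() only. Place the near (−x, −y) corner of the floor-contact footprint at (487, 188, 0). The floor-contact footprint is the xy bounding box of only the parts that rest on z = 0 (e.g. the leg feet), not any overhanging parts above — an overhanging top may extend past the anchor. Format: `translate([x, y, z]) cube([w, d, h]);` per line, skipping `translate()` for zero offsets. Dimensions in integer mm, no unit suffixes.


translate([487, 188, 0]) cube([159, 83, 1604]);


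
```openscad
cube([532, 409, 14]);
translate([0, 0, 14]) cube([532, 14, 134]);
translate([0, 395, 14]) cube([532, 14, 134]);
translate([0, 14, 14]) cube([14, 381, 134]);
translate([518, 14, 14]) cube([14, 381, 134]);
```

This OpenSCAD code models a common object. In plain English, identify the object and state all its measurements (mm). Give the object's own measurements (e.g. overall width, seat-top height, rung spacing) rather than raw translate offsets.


An open-topped rectangular box: outside dimensions 532×409×148 mm, with a uniform wall and base thickness of 14 mm. The base is a full 532×409 slab on the floor; four walls sit on top of the base. The front and back walls (the −y and +y sides) span the full width; the two side walls fit between them.


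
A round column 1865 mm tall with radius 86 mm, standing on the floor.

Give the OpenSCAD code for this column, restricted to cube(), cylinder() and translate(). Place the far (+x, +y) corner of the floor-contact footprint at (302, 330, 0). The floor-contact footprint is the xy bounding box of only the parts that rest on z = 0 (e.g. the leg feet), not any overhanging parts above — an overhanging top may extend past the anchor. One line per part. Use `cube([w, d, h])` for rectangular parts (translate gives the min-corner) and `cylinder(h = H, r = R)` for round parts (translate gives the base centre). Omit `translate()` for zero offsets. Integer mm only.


translate([216, 244, 0]) cylinder(h = 1865, r = 86);


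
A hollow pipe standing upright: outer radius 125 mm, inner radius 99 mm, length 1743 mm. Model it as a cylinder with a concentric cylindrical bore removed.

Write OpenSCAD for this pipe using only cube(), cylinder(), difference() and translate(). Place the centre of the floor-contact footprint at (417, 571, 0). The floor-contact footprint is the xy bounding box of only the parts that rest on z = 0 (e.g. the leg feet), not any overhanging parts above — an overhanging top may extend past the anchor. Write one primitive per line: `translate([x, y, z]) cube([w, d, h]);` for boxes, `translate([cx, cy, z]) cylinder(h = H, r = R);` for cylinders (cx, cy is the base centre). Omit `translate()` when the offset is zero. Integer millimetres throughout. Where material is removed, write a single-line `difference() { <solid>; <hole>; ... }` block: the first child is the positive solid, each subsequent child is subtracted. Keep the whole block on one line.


difference() { translate([417, 571, 0]) cylinder(h = 1743, r = 125); translate([417, 571, 0]) cylinder(h = 1743, r = 99); }


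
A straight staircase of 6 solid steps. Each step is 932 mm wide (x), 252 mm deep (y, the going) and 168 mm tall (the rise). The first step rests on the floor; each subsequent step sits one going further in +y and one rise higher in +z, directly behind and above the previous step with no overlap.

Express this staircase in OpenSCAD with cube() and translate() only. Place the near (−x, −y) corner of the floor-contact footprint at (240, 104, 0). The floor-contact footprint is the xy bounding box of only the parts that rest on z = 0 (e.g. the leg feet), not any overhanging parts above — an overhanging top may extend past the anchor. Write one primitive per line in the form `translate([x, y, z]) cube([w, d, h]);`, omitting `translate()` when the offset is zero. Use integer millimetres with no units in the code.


translate([240, 104, 0]) cube([932, 252, 168]);
translate([240, 356, 168]) cube([932, 252, 168]);
translate([240, 608, 336]) cube([932, 252, 168]);
translate([240, 860, 504]) cube([932, 252, 168]);
translate([240, 1112, 672]) cube([932, 252, 168]);
translate([240, 1364, 840]) cube([932, 252, 168]);


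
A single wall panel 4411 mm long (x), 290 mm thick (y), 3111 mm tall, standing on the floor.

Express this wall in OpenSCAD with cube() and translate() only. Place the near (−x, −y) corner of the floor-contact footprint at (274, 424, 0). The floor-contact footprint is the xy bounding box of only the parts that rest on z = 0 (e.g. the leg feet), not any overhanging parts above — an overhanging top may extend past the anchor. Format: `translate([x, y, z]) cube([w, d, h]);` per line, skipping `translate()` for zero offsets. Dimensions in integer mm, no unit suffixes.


translate([274, 424, 0]) cube([4411, 290, 3111]);


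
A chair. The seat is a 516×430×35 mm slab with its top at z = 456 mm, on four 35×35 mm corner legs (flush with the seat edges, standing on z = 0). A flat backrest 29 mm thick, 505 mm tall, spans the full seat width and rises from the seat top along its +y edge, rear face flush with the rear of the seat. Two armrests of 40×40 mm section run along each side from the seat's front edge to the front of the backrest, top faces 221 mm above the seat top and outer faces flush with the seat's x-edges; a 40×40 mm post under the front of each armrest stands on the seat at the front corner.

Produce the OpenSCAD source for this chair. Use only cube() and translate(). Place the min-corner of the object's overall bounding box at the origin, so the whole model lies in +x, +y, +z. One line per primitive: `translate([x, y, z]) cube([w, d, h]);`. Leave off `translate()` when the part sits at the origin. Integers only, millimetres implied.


translate([0, 0, 421]) cube([516, 430, 35]);
cube([35, 35, 421]);
translate([481, 0, 0]) cube([35, 35, 421]);
translate([0, 395, 0]) cube([35, 35, 421]);
translate([481, 395, 0]) cube([35, 35, 421]);
translate([0, 401, 456]) cube([516, 29, 505]);
translate([0, 0, 637]) cube([40, 401, 40]);
translate([476, 0, 637]) cube([40, 401, 40]);
translate([0, 0, 456]) cube([40, 40, 181]);
translate([476, 0, 456]) cube([40, 40, 181]);


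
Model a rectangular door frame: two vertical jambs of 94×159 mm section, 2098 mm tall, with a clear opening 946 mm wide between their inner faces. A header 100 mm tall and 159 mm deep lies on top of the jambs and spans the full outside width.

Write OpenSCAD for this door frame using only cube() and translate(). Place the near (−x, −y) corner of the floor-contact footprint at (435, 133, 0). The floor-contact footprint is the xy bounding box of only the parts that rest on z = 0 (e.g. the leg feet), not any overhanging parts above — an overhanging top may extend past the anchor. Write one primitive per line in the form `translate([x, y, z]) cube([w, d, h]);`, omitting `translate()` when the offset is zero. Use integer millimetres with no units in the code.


translate([435, 133, 0]) cube([94, 159, 2098]);
translate([1475, 133, 0]) cube([94, 159, 2098]);
translate([435, 133, 2098]) cube([1134, 159, 100]);


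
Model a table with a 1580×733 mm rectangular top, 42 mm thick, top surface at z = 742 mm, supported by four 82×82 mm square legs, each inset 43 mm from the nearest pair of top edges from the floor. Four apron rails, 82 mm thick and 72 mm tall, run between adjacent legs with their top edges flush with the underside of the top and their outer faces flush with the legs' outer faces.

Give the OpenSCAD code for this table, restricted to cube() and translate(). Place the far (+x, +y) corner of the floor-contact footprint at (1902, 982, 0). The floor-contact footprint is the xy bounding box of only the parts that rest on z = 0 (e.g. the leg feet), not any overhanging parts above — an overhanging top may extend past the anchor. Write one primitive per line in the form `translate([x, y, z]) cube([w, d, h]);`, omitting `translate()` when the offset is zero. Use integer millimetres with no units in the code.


translate([365, 292, 700]) cube([1580, 733, 42]);
translate([408, 335, 0]) cube([82, 82, 700]);
translate([1820, 335, 0]) cube([82, 82, 700]);
translate([408, 900, 0]) cube([82, 82, 700]);
translate([1820, 900, 0]) cube([82, 82, 700]);
translate([490, 335, 628]) cube([1330, 82, 72]);
translate([490, 900, 628]) cube([1330, 82, 72]);
translate([408, 417, 628]) cube([82, 483, 72]);
translate([1820, 417, 628]) cube([82, 483, 72]);


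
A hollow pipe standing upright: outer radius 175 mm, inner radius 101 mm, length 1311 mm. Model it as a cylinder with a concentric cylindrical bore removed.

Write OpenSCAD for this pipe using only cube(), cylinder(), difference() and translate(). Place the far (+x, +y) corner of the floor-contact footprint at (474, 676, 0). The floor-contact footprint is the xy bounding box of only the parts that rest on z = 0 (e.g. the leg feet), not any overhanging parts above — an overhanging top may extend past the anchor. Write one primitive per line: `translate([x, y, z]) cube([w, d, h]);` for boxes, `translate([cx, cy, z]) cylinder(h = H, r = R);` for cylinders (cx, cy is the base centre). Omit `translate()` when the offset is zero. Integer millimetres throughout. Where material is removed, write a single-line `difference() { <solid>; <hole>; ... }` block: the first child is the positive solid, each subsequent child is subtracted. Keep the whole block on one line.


difference() { translate([299, 501, 0]) cylinder(h = 1311, r = 175); translate([299, 501, 0]) cylinder(h = 1311, r = 101); }


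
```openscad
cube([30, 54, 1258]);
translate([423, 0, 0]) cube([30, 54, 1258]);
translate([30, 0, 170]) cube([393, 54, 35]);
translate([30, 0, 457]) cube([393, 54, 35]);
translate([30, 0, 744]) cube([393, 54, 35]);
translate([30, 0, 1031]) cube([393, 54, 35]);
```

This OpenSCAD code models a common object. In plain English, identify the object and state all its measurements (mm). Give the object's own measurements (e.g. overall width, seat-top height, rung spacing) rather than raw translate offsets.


A straight ladder. Two 30×54 mm vertical rails, 1258 mm tall, stand 453 mm apart (outside-to-outside) with their front faces coplanar on the −y side. 4 rungs, each 54 mm deep and 35 mm tall, span between the inner faces of the rails, front faces flush with the rails. The lowest rung's underside is at z = 170 mm and rungs are spaced 287 mm apart (underside to underside).


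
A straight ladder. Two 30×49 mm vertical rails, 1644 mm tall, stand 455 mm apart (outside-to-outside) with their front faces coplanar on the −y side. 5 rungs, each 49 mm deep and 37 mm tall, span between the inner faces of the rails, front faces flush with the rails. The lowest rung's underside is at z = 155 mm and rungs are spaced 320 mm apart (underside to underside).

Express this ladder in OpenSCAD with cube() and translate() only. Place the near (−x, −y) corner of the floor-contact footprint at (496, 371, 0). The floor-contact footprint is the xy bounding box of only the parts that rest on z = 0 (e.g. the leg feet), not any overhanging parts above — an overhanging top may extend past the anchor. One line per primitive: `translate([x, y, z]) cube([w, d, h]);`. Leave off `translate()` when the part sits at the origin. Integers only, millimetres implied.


// rung span = 455 - 2*30 = 395
// rung[k] z = 155 + k*320
translate([496, 371, 0]) cube([30, 49, 1644]);
translate([921, 371, 0]) cube([30, 49, 1644]);
translate([526, 371, 155]) cube([395, 49, 37]);
translate([526, 371, 475]) cube([395, 49, 37]);
translate([526, 371, 795]) cube([395, 49, 37]);
translate([526, 371, 1115]) cube([395, 49, 37]);
translate([526, 371, 1435]) cube([395, 49, 37]);


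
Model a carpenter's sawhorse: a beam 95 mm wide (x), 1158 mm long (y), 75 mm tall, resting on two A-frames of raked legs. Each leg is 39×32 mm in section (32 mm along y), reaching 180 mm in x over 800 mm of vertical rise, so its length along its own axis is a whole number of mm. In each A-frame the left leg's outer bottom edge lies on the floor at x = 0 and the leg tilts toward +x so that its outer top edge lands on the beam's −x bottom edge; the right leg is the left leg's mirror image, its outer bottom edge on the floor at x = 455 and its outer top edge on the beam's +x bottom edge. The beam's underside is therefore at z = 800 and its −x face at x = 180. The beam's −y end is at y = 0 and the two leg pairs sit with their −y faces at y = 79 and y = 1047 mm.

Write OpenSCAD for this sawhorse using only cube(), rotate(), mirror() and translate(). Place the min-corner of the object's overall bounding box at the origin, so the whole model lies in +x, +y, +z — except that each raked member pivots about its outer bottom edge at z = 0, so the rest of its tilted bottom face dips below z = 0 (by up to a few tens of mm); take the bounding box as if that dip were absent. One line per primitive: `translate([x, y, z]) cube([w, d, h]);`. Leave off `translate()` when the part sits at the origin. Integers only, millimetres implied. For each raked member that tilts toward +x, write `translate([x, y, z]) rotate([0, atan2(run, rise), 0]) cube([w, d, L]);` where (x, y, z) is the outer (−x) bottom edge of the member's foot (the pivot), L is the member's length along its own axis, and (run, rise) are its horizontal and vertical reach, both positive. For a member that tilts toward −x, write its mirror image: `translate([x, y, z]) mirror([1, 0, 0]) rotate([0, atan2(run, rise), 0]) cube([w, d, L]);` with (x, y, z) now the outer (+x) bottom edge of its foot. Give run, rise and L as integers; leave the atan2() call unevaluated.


// leg length = √(180² + 800²) = 820
// right-leg outer foot x = 2·180 + 95 = 455
// beam min-corner = (180, 0, 800)
translate([180, 0, 800]) cube([95, 1158, 75]);
translate([0, 79, 0]) rotate([0, atan2(180, 800), 0]) cube([39, 32, 820]);
translate([455, 79, 0]) mirror([1, 0, 0]) rotate([0, atan2(180, 800), 0]) cube([39, 32, 820]);
translate([0, 1047, 0]) rotate([0, atan2(180, 800), 0]) cube([39, 32, 820]);
translate([455, 1047, 0]) mirror([1, 0, 0]) rotate([0, atan2(180, 800), 0]) cube([39, 32, 820]);


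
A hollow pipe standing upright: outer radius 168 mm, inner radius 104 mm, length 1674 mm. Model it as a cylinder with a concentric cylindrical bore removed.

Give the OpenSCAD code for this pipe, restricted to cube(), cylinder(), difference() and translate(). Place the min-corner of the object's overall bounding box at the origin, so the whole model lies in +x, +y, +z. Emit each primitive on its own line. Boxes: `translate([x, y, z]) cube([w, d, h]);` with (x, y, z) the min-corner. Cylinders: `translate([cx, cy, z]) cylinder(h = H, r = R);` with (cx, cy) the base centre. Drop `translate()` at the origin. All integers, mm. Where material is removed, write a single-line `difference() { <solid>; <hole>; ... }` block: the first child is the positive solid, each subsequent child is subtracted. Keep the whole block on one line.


difference() { translate([168, 168, 0]) cylinder(h = 1674, r = 168); translate([168, 168, 0]) cylinder(h = 1674, r = 104); }


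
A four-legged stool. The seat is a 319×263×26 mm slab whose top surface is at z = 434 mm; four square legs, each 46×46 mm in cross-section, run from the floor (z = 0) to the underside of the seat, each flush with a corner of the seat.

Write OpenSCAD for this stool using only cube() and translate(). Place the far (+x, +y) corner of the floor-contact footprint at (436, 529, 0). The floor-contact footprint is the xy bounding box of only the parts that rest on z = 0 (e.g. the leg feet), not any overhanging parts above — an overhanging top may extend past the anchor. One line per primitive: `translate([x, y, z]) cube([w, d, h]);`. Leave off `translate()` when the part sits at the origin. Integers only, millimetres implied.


translate([117, 266, 408]) cube([319, 263, 26]);
translate([117, 266, 0]) cube([46, 46, 408]);
translate([390, 266, 0]) cube([46, 46, 408]);
translate([117, 483, 0]) cube([46, 46, 408]);
translate([390, 483, 0]) cube([46, 46, 408]);


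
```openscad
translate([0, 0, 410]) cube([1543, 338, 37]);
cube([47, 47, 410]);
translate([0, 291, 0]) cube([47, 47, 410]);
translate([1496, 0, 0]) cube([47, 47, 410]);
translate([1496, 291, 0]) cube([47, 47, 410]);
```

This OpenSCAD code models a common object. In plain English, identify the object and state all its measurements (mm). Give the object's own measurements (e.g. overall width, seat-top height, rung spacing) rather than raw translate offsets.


A long wooden bench with a 1543 mm (x) × 338 mm (y) seat, 37 mm thick, its top surface 447 mm above the floor. Four 47 mm square legs at the seat corners, flush with the edges, run from z = 0 to the seat underside.


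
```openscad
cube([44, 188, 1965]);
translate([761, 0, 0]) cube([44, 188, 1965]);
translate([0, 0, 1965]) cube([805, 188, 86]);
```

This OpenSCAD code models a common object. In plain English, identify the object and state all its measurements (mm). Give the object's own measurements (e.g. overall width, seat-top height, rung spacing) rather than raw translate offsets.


A door frame. The clear opening is 717 mm wide and 1965 mm high. Two 44 mm wide jambs, 188 mm deep, stand either side of the opening from the floor to the top of the opening. A 86 mm thick head sits across the top of both jambs, spanning the full outside width of the frame.


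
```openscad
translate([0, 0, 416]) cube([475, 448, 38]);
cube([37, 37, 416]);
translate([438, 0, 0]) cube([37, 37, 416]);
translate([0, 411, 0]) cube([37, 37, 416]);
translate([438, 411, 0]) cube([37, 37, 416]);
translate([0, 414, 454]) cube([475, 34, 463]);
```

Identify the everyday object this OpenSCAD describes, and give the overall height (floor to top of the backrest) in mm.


A chair. The overall height is 917 mm.

A slab on four corner posts with a tall panel at the back — a chair. The seat slab sits at z = 416 with thickness 38, and the 463 mm backrest starts at the seat top, so the overall height is 416 + 38 + 463 = 917 mm.


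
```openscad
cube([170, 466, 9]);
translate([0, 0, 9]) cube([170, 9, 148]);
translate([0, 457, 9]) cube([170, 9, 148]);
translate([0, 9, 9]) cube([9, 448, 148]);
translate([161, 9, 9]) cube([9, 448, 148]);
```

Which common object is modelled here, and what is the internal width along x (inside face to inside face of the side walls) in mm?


An open box. The internal width is 152 mm.

A 170×466 base slab with four walls standing on it — an open box. The base is 170 mm wide and the walls are 9 mm thick, so the internal width is 170 − 2 × 9 = 152 mm.


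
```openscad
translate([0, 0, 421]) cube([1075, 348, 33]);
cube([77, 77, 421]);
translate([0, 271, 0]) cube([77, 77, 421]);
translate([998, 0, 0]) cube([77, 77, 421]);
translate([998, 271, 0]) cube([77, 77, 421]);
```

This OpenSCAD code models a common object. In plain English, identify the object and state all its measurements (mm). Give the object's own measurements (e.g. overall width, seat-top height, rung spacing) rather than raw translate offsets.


A bench: a 1075×348 mm seat slab, 33 mm thick, top at z = 454 mm, on four 77×77 mm square legs flush with the seat corners and standing on z = 0.


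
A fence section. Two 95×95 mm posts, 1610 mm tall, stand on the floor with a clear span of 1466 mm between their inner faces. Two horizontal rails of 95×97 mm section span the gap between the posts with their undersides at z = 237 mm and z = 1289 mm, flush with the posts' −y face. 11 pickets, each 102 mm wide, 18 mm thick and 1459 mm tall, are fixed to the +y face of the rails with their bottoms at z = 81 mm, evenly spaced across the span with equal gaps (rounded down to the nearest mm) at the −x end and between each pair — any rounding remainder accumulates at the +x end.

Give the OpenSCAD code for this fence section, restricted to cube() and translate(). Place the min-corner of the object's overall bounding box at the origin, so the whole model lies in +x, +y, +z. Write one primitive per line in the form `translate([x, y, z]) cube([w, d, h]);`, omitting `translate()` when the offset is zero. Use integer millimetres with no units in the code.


cube([95, 95, 1610]);
translate([1561, 0, 0]) cube([95, 95, 1610]);
translate([95, 0, 237]) cube([1466, 95, 97]);
translate([95, 0, 1289]) cube([1466, 95, 97]);
translate([123, 95, 81]) cube([102, 18, 1459]);
translate([253, 95, 81]) cube([102, 18, 1459]);
translate([383, 95, 81]) cube([102, 18, 1459]);
translate([513, 95, 81]) cube([102, 18, 1459]);
translate([643, 95, 81]) cube([102, 18, 1459]);
translate([773, 95, 81]) cube([102, 18, 1459]);
translate([903, 95, 81]) cube([102, 18, 1459]);
translate([1033, 95, 81]) cube([102, 18, 1459]);
translate([1163, 95, 81]) cube([102, 18, 1459]);
translate([1293, 95, 81]) cube([102, 18, 1459]);
translate([1423, 95, 81]) cube([102, 18, 1459]);


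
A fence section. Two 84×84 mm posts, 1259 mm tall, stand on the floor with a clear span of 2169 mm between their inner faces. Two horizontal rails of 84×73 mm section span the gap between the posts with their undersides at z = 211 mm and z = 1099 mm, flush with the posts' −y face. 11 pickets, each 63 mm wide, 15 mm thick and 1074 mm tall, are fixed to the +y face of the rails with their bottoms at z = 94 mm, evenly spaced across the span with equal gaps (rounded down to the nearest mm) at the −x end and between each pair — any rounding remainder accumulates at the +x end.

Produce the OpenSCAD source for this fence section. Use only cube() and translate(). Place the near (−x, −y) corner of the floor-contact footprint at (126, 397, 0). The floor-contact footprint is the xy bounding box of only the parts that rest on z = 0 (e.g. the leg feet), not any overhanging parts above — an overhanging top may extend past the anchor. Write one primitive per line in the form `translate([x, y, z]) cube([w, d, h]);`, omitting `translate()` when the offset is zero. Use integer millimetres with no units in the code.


translate([126, 397, 0]) cube([84, 84, 1259]);
translate([2379, 397, 0]) cube([84, 84, 1259]);
translate([210, 397, 211]) cube([2169, 84, 73]);
translate([210, 397, 1099]) cube([2169, 84, 73]);
translate([333, 481, 94]) cube([63, 15, 1074]);
translate([519, 481, 94]) cube([63, 15, 1074]);
translate([705, 481, 94]) cube([63, 15, 1074]);
translate([891, 481, 94]) cube([63, 15, 1074]);
translate([1077, 481, 94]) cube([63, 15, 1074]);
translate([1263, 481, 94]) cube([63, 15, 1074]);
translate([1449, 481, 94]) cube([63, 15, 1074]);
translate([1635, 481, 94]) cube([63, 15, 1074]);
translate([1821, 481, 94]) cube([63, 15, 1074]);
translate([2007, 481, 94]) cube([63, 15, 1074]);
translate([2193, 481, 94]) cube([63, 15, 1074]);
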